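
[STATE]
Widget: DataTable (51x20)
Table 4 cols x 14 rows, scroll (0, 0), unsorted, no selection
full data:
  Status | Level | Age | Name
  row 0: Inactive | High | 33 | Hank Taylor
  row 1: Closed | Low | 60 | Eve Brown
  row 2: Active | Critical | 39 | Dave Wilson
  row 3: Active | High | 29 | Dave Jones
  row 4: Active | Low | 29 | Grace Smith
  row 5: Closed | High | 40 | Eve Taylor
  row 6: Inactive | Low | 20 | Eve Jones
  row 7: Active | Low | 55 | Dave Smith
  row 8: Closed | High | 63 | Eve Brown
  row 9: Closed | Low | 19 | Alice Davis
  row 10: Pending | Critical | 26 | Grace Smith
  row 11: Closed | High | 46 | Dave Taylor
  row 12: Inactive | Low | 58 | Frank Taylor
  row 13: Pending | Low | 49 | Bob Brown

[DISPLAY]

Status  │Level   │Age│Name                         
────────┼────────┼───┼────────────                 
Inactive│High    │33 │Hank Taylor                  
Closed  │Low     │60 │Eve Brown                    
Active  │Critical│39 │Dave Wilson                  
Active  │High    │29 │Dave Jones                   
Active  │Low     │29 │Grace Smith                  
Closed  │High    │40 │Eve Taylor                   
Inactive│Low     │20 │Eve Jones                    
Active  │Low     │55 │Dave Smith                   
Closed  │High    │63 │Eve Brown                    
Closed  │Low     │19 │Alice Davis                  
Pending │Critical│26 │Grace Smith                  
Closed  │High    │46 │Dave Taylor                  
Inactive│Low     │58 │Frank Taylor                 
Pending │Low     │49 │Bob Brown                    
                                                   
                                                   
                                                   
                                                   


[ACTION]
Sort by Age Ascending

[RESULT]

Status  │Level   │Ag▲│Name                         
────────┼────────┼───┼────────────                 
Closed  │Low     │19 │Alice Davis                  
Inactive│Low     │20 │Eve Jones                    
Pending │Critical│26 │Grace Smith                  
Active  │High    │29 │Dave Jones                   
Active  │Low     │29 │Grace Smith                  
Inactive│High    │33 │Hank Taylor                  
Active  │Critical│39 │Dave Wilson                  
Closed  │High    │40 │Eve Taylor                   
Closed  │High    │46 │Dave Taylor                  
Pending │Low     │49 │Bob Brown                    
Active  │Low     │55 │Dave Smith                   
Inactive│Low     │58 │Frank Taylor                 
Closed  │Low     │60 │Eve Brown                    
Closed  │High    │63 │Eve Brown                    
                                                   
                                                   
                                                   
                                                   


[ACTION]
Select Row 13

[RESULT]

Status  │Level   │Ag▲│Name                         
────────┼────────┼───┼────────────                 
Closed  │Low     │19 │Alice Davis                  
Inactive│Low     │20 │Eve Jones                    
Pending │Critical│26 │Grace Smith                  
Active  │High    │29 │Dave Jones                   
Active  │Low     │29 │Grace Smith                  
Inactive│High    │33 │Hank Taylor                  
Active  │Critical│39 │Dave Wilson                  
Closed  │High    │40 │Eve Taylor                   
Closed  │High    │46 │Dave Taylor                  
Pending │Low     │49 │Bob Brown                    
Active  │Low     │55 │Dave Smith                   
Inactive│Low     │58 │Frank Taylor                 
Closed  │Low     │60 │Eve Brown                    
>losed  │High    │63 │Eve Brown                    
                                                   
                                                   
                                                   
                                                   


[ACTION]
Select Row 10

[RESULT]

Status  │Level   │Ag▲│Name                         
────────┼────────┼───┼────────────                 
Closed  │Low     │19 │Alice Davis                  
Inactive│Low     │20 │Eve Jones                    
Pending │Critical│26 │Grace Smith                  
Active  │High    │29 │Dave Jones                   
Active  │Low     │29 │Grace Smith                  
Inactive│High    │33 │Hank Taylor                  
Active  │Critical│39 │Dave Wilson                  
Closed  │High    │40 │Eve Taylor                   
Closed  │High    │46 │Dave Taylor                  
Pending │Low     │49 │Bob Brown                    
>ctive  │Low     │55 │Dave Smith                   
Inactive│Low     │58 │Frank Taylor                 
Closed  │Low     │60 │Eve Brown                    
Closed  │High    │63 │Eve Brown                    
                                                   
                                                   
                                                   
                                                   


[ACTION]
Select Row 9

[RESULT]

Status  │Level   │Ag▲│Name                         
────────┼────────┼───┼────────────                 
Closed  │Low     │19 │Alice Davis                  
Inactive│Low     │20 │Eve Jones                    
Pending │Critical│26 │Grace Smith                  
Active  │High    │29 │Dave Jones                   
Active  │Low     │29 │Grace Smith                  
Inactive│High    │33 │Hank Taylor                  
Active  │Critical│39 │Dave Wilson                  
Closed  │High    │40 │Eve Taylor                   
Closed  │High    │46 │Dave Taylor                  
>ending │Low     │49 │Bob Brown                    
Active  │Low     │55 │Dave Smith                   
Inactive│Low     │58 │Frank Taylor                 
Closed  │Low     │60 │Eve Brown                    
Closed  │High    │63 │Eve Brown                    
                                                   
                                                   
                                                   
                                                   


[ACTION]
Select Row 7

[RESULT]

Status  │Level   │Ag▲│Name                         
────────┼────────┼───┼────────────                 
Closed  │Low     │19 │Alice Davis                  
Inactive│Low     │20 │Eve Jones                    
Pending │Critical│26 │Grace Smith                  
Active  │High    │29 │Dave Jones                   
Active  │Low     │29 │Grace Smith                  
Inactive│High    │33 │Hank Taylor                  
Active  │Critical│39 │Dave Wilson                  
>losed  │High    │40 │Eve Taylor                   
Closed  │High    │46 │Dave Taylor                  
Pending │Low     │49 │Bob Brown                    
Active  │Low     │55 │Dave Smith                   
Inactive│Low     │58 │Frank Taylor                 
Closed  │Low     │60 │Eve Brown                    
Closed  │High    │63 │Eve Brown                    
                                                   
                                                   
                                                   
                                                   


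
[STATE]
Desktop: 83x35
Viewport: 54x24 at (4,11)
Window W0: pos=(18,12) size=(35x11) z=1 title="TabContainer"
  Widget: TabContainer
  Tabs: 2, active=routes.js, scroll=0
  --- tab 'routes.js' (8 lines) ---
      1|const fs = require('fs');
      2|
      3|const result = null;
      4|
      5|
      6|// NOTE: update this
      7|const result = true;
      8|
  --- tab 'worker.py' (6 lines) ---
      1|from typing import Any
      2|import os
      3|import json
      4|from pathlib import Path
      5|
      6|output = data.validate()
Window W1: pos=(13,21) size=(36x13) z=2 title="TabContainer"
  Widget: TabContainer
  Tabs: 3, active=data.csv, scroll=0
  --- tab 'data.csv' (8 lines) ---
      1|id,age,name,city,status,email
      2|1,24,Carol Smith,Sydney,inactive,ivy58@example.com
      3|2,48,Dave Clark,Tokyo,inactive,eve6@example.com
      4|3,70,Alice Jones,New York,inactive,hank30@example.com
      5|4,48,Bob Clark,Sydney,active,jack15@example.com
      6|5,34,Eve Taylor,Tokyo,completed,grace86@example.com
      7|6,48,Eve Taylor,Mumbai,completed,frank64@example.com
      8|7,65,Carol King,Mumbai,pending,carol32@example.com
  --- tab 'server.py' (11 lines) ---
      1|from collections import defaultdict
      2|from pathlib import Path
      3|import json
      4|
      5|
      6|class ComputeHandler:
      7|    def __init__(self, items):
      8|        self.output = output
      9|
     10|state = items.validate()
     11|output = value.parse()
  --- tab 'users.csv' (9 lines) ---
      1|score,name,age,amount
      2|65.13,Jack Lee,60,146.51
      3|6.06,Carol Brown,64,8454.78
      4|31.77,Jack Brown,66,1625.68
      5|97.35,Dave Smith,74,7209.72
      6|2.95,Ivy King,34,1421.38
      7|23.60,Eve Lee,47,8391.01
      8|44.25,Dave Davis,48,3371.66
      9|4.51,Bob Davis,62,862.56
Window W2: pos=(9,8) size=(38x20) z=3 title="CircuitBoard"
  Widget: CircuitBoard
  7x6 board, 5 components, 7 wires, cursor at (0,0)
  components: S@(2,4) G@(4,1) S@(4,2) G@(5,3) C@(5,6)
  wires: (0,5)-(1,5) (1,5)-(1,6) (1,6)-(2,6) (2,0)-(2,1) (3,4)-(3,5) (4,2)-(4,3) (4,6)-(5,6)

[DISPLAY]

     ┃   0 1 2 3 4 5 6                    ┃           
     ┃0  [.]                  ·           ┃━━━━━┓     
     ┃                        │           ┃     ┃     
     ┃1                       · ─ ·       ┃─────┨     
     ┃                            │       ┃     ┃     
     ┃2   · ─ ·           S       ·       ┃─────┃     
     ┃                                    ┃     ┃     
     ┃3                   · ─ ·           ┃     ┃     
     ┃                                    ┃     ┃     
     ┃4       G   S ─ ·           ·       ┃     ┃     
     ┃                            │       ┃━┓   ┃     
     ┃5               G           C       ┃ ┃━━━┛     
     ┃Cursor: (0,0)                       ┃─┨         
     ┃                                    ┃ ┃         
     ┃                                    ┃─┃         
     ┃                                    ┃ ┃         
     ┗━━━━━━━━━━━━━━━━━━━━━━━━━━━━━━━━━━━━┛i┃         
         ┃2,48,Dave Clark,Tokyo,inactive,eve┃         
         ┃3,70,Alice Jones,New York,inactive┃         
         ┃4,48,Bob Clark,Sydney,active,jack1┃         
         ┃5,34,Eve Taylor,Tokyo,completed,gr┃         
         ┃6,48,Eve Taylor,Mumbai,completed,f┃         
         ┗━━━━━━━━━━━━━━━━━━━━━━━━━━━━━━━━━━┛         
                                                      


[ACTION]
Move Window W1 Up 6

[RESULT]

     ┃   0 1 2 3 4 5 6                    ┃           
     ┃0  [.]                  ·           ┃━━━━━┓     
     ┃                        │           ┃     ┃     
     ┃1                       · ─ ·       ┃─────┨     
     ┃                            │       ┃━┓   ┃     
     ┃2   · ─ ·           S       ·       ┃ ┃───┃     
     ┃                                    ┃─┨   ┃     
     ┃3                   · ─ ·           ┃ ┃   ┃     
     ┃                                    ┃─┃   ┃     
     ┃4       G   S ─ ·           ·       ┃ ┃   ┃     
     ┃                            │       ┃i┃   ┃     
     ┃5               G           C       ┃e┃━━━┛     
     ┃Cursor: (0,0)                       ┃e┃         
     ┃                                    ┃1┃         
     ┃                                    ┃r┃         
     ┃                                    ┃f┃         
     ┗━━━━━━━━━━━━━━━━━━━━━━━━━━━━━━━━━━━━┛━┛         
                                                      
                                                      
                                                      
                                                      
                                                      
                                                      
                                                      


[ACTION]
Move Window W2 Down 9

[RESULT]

                                                      
              ┏━━━━━━━━━━━━━━━━━━━━━━━━━━━━━━━━━┓     
              ┃ TabContainer                    ┃     
              ┠─────────────────────────────────┨     
     ┏━━━━━━━━━━━━━━━━━━━━━━━━━━━━━━━━━━━━┓━┓   ┃     
     ┃ CircuitBoard                       ┃ ┃───┃     
     ┠────────────────────────────────────┨─┨   ┃     
     ┃   0 1 2 3 4 5 6                    ┃ ┃   ┃     
     ┃0  [.]                  ·           ┃─┃   ┃     
     ┃                        │           ┃ ┃   ┃     
     ┃1                       · ─ ·       ┃i┃   ┃     
     ┃                            │       ┃e┃━━━┛     
     ┃2   · ─ ·           S       ·       ┃e┃         
     ┃                                    ┃1┃         
     ┃3                   · ─ ·           ┃r┃         
     ┃                                    ┃f┃         
     ┃4       G   S ─ ·           ·       ┃━┛         
     ┃                            │       ┃           
     ┃5               G           C       ┃           
     ┃Cursor: (0,0)                       ┃           
     ┃                                    ┃           
     ┃                                    ┃           
     ┃                                    ┃           
     ┗━━━━━━━━━━━━━━━━━━━━━━━━━━━━━━━━━━━━┛           


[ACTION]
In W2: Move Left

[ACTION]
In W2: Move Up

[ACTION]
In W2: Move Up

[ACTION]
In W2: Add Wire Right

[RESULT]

                                                      
              ┏━━━━━━━━━━━━━━━━━━━━━━━━━━━━━━━━━┓     
              ┃ TabContainer                    ┃     
              ┠─────────────────────────────────┨     
     ┏━━━━━━━━━━━━━━━━━━━━━━━━━━━━━━━━━━━━┓━┓   ┃     
     ┃ CircuitBoard                       ┃ ┃───┃     
     ┠────────────────────────────────────┨─┨   ┃     
     ┃   0 1 2 3 4 5 6                    ┃ ┃   ┃     
     ┃0  [.]─ ·               ·           ┃─┃   ┃     
     ┃                        │           ┃ ┃   ┃     
     ┃1                       · ─ ·       ┃i┃   ┃     
     ┃                            │       ┃e┃━━━┛     
     ┃2   · ─ ·           S       ·       ┃e┃         
     ┃                                    ┃1┃         
     ┃3                   · ─ ·           ┃r┃         
     ┃                                    ┃f┃         
     ┃4       G   S ─ ·           ·       ┃━┛         
     ┃                            │       ┃           
     ┃5               G           C       ┃           
     ┃Cursor: (0,0)                       ┃           
     ┃                                    ┃           
     ┃                                    ┃           
     ┃                                    ┃           
     ┗━━━━━━━━━━━━━━━━━━━━━━━━━━━━━━━━━━━━┛           


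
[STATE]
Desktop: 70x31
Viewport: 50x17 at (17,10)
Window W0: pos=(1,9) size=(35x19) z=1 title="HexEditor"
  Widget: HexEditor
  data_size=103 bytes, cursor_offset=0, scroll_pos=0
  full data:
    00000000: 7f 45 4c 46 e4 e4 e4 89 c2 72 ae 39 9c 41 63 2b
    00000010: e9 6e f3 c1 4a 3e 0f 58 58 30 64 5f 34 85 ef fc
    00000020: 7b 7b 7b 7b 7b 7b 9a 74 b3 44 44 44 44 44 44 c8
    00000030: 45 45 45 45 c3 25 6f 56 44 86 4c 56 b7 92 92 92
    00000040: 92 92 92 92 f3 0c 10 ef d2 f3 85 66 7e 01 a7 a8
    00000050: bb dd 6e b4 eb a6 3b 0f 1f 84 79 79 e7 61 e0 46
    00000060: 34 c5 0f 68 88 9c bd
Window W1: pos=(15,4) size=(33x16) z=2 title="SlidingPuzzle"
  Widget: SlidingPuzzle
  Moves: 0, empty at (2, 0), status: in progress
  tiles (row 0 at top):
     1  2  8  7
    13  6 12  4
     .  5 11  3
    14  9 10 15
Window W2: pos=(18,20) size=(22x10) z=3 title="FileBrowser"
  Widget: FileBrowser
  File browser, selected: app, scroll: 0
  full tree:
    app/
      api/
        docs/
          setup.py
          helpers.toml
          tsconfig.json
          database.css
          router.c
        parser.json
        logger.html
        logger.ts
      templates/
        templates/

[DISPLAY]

 13 │  6 │ 12 │  4 │          ┃                   
────┼────┼────┼────┤          ┃                   
    │  5 │ 11 │  3 │          ┃                   
────┼────┼────┼────┤          ┃                   
 14 │  9 │ 10 │ 15 │          ┃                   
────┴────┴────┴────┘          ┃                   
oves: 0                       ┃                   
                              ┃                   
                              ┃                   
━━━━━━━━━━━━━━━━━━━━━━━━━━━━━━┛                   
 ┏━━━━━━━━━━━━━━━━━━━━┓                           
 ┃ FileBrowser        ┃                           
 ┠────────────────────┨                           
 ┃> [-] app/          ┃                           
 ┃    [+] api/        ┃                           
 ┃    [+] templates/  ┃                           
 ┃                    ┃                           


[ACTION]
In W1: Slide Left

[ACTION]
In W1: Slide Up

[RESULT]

 13 │  6 │ 12 │  4 │          ┃                   
────┼────┼────┼────┤          ┃                   
  5 │  9 │ 11 │  3 │          ┃                   
────┼────┼────┼────┤          ┃                   
 14 │    │ 10 │ 15 │          ┃                   
────┴────┴────┴────┘          ┃                   
oves: 2                       ┃                   
                              ┃                   
                              ┃                   
━━━━━━━━━━━━━━━━━━━━━━━━━━━━━━┛                   
 ┏━━━━━━━━━━━━━━━━━━━━┓                           
 ┃ FileBrowser        ┃                           
 ┠────────────────────┨                           
 ┃> [-] app/          ┃                           
 ┃    [+] api/        ┃                           
 ┃    [+] templates/  ┃                           
 ┃                    ┃                           


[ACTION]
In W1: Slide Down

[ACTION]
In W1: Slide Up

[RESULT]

 13 │  6 │ 12 │  4 │          ┃                   
────┼────┼────┼────┤          ┃                   
  5 │  9 │ 11 │  3 │          ┃                   
────┼────┼────┼────┤          ┃                   
 14 │    │ 10 │ 15 │          ┃                   
────┴────┴────┴────┘          ┃                   
oves: 4                       ┃                   
                              ┃                   
                              ┃                   
━━━━━━━━━━━━━━━━━━━━━━━━━━━━━━┛                   
 ┏━━━━━━━━━━━━━━━━━━━━┓                           
 ┃ FileBrowser        ┃                           
 ┠────────────────────┨                           
 ┃> [-] app/          ┃                           
 ┃    [+] api/        ┃                           
 ┃    [+] templates/  ┃                           
 ┃                    ┃                           


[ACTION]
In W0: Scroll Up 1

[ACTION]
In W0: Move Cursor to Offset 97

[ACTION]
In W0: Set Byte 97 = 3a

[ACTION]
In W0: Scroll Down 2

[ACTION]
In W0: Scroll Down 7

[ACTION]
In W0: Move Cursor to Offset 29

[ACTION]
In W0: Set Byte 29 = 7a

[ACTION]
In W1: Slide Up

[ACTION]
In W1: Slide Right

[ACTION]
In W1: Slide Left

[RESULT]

 13 │  6 │ 12 │  4 │          ┃                   
────┼────┼────┼────┤          ┃                   
  5 │  9 │ 11 │  3 │          ┃                   
────┼────┼────┼────┤          ┃                   
 14 │    │ 10 │ 15 │          ┃                   
────┴────┴────┴────┘          ┃                   
oves: 6                       ┃                   
                              ┃                   
                              ┃                   
━━━━━━━━━━━━━━━━━━━━━━━━━━━━━━┛                   
 ┏━━━━━━━━━━━━━━━━━━━━┓                           
 ┃ FileBrowser        ┃                           
 ┠────────────────────┨                           
 ┃> [-] app/          ┃                           
 ┃    [+] api/        ┃                           
 ┃    [+] templates/  ┃                           
 ┃                    ┃                           


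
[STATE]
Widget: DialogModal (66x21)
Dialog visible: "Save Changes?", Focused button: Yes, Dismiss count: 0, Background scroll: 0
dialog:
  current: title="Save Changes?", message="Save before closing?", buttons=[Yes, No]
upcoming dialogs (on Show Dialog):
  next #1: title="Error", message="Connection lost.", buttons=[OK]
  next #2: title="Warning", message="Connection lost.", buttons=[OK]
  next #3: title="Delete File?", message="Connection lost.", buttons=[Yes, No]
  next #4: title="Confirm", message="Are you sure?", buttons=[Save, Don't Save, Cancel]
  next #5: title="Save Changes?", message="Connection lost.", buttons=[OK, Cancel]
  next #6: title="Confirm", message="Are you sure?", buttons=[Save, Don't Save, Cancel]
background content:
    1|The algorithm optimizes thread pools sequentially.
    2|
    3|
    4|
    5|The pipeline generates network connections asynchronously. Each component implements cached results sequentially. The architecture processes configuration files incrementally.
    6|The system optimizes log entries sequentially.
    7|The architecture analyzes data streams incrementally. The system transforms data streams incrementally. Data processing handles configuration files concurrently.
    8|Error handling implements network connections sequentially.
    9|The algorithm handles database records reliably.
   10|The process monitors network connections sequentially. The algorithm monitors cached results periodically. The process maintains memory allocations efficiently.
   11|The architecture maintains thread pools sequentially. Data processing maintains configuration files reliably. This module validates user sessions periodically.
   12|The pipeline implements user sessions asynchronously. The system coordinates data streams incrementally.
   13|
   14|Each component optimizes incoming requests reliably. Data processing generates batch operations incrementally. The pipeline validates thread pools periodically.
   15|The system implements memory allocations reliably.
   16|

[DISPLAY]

The algorithm optimizes thread pools sequentially.                
                                                                  
                                                                  
                                                                  
The pipeline generates network connections asynchronously. Each co
The system optimizes log entries sequentially.                    
The architecture analyzes data streams incrementally. The system t
Error handling implements network connections sequentially.       
The algorithm handles┌──────────────────────┐ly.                  
The process monitors │    Save Changes?     │entially. The algorit
The architecture main│ Save before closing? │ntially. Data process
The pipeline implemen│      [Yes]  No       │onously. The system c
                     └──────────────────────┘                     
Each component optimizes incoming requests reliably. Data processi
The system implements memory allocations reliably.                
                                                                  
                                                                  
                                                                  
                                                                  
                                                                  
                                                                  


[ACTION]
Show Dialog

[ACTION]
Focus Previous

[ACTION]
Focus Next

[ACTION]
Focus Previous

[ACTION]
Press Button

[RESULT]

The algorithm optimizes thread pools sequentially.                
                                                                  
                                                                  
                                                                  
The pipeline generates network connections asynchronously. Each co
The system optimizes log entries sequentially.                    
The architecture analyzes data streams incrementally. The system t
Error handling implements network connections sequentially.       
The algorithm handles database records reliably.                  
The process monitors network connections sequentially. The algorit
The architecture maintains thread pools sequentially. Data process
The pipeline implements user sessions asynchronously. The system c
                                                                  
Each component optimizes incoming requests reliably. Data processi
The system implements memory allocations reliably.                
                                                                  
                                                                  
                                                                  
                                                                  
                                                                  
                                                                  


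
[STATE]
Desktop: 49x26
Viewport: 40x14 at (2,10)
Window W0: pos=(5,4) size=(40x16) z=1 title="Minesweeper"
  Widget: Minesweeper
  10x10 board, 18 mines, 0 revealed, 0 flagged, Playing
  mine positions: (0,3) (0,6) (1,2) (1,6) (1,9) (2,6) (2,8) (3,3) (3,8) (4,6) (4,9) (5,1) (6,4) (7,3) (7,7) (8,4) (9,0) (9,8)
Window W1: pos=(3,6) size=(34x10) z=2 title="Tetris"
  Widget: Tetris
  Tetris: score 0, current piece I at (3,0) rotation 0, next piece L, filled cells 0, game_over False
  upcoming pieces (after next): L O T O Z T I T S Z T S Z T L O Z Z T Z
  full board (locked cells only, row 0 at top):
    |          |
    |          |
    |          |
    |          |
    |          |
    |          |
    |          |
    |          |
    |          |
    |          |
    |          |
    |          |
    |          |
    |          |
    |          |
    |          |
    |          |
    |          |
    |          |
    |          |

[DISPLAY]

 ┃          │  ▒                  ┃     
 ┃          │▒▒▒                  ┃     
 ┃          │                     ┃     
 ┃          │                     ┃     
 ┃          │                     ┃     
 ┗━━━━━━━━━━━━━━━━━━━━━━━━━━━━━━━━┛     
   ┃■■■■■■■■■■                          
   ┃                                    
   ┃                                    
   ┗━━━━━━━━━━━━━━━━━━━━━━━━━━━━━━━━━━━━
                                        
                                        
                                        
                                        


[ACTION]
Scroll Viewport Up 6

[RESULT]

   ┏━━━━━━━━━━━━━━━━━━━━━━━━━━━━━━━━━━━━
   ┃ Minesweeper                        
 ┏━━━━━━━━━━━━━━━━━━━━━━━━━━━━━━━━┓─────
 ┃ Tetris                         ┃     
 ┠────────────────────────────────┨     
 ┃          │Next:                ┃     
 ┃          │  ▒                  ┃     
 ┃          │▒▒▒                  ┃     
 ┃          │                     ┃     
 ┃          │                     ┃     
 ┃          │                     ┃     
 ┗━━━━━━━━━━━━━━━━━━━━━━━━━━━━━━━━┛     
   ┃■■■■■■■■■■                          
   ┃                                    


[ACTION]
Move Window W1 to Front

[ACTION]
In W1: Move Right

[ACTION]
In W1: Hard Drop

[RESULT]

   ┏━━━━━━━━━━━━━━━━━━━━━━━━━━━━━━━━━━━━
   ┃ Minesweeper                        
 ┏━━━━━━━━━━━━━━━━━━━━━━━━━━━━━━━━┓─────
 ┃ Tetris                         ┃     
 ┠────────────────────────────────┨     
 ┃          │Next:                ┃     
 ┃          │  ▒                  ┃     
 ┃          │▒▒▒                  ┃     
 ┃          │                     ┃     
 ┃          │                     ┃     
 ┃    ████  │                     ┃     
 ┗━━━━━━━━━━━━━━━━━━━━━━━━━━━━━━━━┛     
   ┃■■■■■■■■■■                          
   ┃                                    


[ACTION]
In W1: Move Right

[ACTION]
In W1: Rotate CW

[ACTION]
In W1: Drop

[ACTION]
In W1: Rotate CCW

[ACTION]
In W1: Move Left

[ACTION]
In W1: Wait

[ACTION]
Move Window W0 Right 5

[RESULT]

       ┏━━━━━━━━━━━━━━━━━━━━━━━━━━━━━━━━
       ┃ Minesweeper                    
 ┏━━━━━━━━━━━━━━━━━━━━━━━━━━━━━━━━┓─────
 ┃ Tetris                         ┃     
 ┠────────────────────────────────┨     
 ┃          │Next:                ┃     
 ┃          │  ▒                  ┃     
 ┃          │▒▒▒                  ┃     
 ┃          │                     ┃     
 ┃          │                     ┃     
 ┃    ████  │                     ┃     
 ┗━━━━━━━━━━━━━━━━━━━━━━━━━━━━━━━━┛     
       ┃■■■■■■■■■■                      
       ┃                                


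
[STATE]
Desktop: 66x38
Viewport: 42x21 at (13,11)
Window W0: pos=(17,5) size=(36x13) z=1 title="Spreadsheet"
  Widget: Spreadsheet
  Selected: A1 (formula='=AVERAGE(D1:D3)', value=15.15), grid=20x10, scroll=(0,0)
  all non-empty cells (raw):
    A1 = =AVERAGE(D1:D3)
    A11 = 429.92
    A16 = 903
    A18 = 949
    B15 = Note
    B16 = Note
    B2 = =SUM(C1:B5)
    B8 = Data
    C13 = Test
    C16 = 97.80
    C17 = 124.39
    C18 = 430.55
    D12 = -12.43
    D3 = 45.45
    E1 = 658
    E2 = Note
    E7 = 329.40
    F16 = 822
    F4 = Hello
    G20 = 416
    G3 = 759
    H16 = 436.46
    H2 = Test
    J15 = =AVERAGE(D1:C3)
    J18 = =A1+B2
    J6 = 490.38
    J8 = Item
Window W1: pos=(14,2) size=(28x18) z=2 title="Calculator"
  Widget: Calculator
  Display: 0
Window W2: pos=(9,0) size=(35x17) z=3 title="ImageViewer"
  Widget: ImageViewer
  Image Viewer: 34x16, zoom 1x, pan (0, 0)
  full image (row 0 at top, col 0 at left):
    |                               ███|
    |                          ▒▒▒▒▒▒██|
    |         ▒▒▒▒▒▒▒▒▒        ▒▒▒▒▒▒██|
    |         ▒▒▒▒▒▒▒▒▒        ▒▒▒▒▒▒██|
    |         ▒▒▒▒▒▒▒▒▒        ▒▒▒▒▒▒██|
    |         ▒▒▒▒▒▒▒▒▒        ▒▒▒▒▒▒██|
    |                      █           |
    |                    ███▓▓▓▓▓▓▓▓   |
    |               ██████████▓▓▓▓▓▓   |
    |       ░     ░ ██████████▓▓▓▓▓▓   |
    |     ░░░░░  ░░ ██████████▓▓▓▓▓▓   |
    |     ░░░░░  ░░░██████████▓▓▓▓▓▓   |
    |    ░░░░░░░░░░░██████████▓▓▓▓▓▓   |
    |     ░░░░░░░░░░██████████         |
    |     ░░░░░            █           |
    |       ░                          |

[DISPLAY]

            ██████████▓▓▓▓▓▓  ┃ 0      ┃  
    ░     ░ ██████████▓▓▓▓▓▓  ┃ 0      ┃  
  ░░░░░  ░░ ██████████▓▓▓▓▓▓  ┃ 0   45.┃  
  ░░░░░  ░░░██████████▓▓▓▓▓▓  ┃ 0      ┃  
 ░░░░░░░░░░░██████████▓▓▓▓▓▓  ┃ 0      ┃  
━━━━━━━━━━━━━━━━━━━━━━━━━━━━━━┛ 0      ┃  
 ┃                          ┃━━━━━━━━━━┛  
 ┃                          ┃             
 ┗━━━━━━━━━━━━━━━━━━━━━━━━━━┛             
                                          
                                          
                                          
                                          
                                          
                                          
                                          
                                          
                                          
                                          
                                          
                                          


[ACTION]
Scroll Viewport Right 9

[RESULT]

   ██████████▓▓▓▓▓▓  ┃ 0      ┃           
 ░ ██████████▓▓▓▓▓▓  ┃ 0      ┃           
░░ ██████████▓▓▓▓▓▓  ┃ 0   45.┃           
░░░██████████▓▓▓▓▓▓  ┃ 0      ┃           
░░░██████████▓▓▓▓▓▓  ┃ 0      ┃           
━━━━━━━━━━━━━━━━━━━━━┛ 0      ┃           
                   ┃━━━━━━━━━━┛           
                   ┃                      
━━━━━━━━━━━━━━━━━━━┛                      
                                          
                                          
                                          
                                          
                                          
                                          
                                          
                                          
                                          
                                          
                                          
                                          


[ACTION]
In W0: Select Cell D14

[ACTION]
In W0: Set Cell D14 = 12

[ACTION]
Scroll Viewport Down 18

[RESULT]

                   ┃━━━━━━━━━━┛           
                   ┃                      
━━━━━━━━━━━━━━━━━━━┛                      
                                          
                                          
                                          
                                          
                                          
                                          
                                          
                                          
                                          
                                          
                                          
                                          
                                          
                                          
                                          
                                          
                                          
                                          


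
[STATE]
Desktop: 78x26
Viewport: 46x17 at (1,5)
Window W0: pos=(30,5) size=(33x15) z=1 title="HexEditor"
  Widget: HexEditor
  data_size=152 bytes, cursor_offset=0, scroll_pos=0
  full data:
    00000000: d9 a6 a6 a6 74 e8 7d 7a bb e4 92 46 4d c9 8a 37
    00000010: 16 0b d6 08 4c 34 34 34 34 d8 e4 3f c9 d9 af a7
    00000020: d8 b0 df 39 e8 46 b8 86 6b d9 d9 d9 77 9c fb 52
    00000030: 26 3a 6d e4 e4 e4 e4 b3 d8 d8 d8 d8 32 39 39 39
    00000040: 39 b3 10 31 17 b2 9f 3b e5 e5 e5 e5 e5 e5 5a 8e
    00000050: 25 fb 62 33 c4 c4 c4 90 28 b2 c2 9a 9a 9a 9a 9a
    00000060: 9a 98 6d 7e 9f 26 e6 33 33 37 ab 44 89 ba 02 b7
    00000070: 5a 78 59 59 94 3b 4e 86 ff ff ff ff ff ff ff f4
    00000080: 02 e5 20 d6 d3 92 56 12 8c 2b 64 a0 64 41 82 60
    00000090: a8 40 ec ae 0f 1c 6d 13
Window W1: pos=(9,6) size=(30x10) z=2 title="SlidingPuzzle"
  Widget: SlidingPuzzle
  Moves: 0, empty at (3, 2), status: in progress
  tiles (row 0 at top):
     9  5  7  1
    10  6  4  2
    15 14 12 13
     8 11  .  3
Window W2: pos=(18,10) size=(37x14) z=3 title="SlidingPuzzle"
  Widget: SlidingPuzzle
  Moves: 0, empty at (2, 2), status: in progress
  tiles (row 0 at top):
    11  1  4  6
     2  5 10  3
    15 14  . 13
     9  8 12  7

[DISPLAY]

                             ┏━━━━━━━━━━━━━━━━
        ┏━━━━━━━━━━━━━━━━━━━━━━━━━━━━┓or      
        ┃ SlidingPuzzle              ┃────────
        ┠────────────────────────────┨  D9 a6 
        ┃┌────┬────┬────┬────┐       ┃  16 0b 
        ┃│  9 │  ┏━━━━━━━━━━━━━━━━━━━━━━━━━━━━
        ┃├────┼──┃ SlidingPuzzle              
        ┃│ 10 │  ┠────────────────────────────
        ┃├────┼──┃┌────┬────┬────┬────┐       
        ┃│ 15 │ 1┃│ 11 │  1 │  4 │  6 │       
        ┗━━━━━━━━┃├────┼────┼────┼────┤       
                 ┃│  2 │  5 │ 10 │  3 │       
                 ┃├────┼────┼────┼────┤       
                 ┃│ 15 │ 14 │    │ 13 │       
                 ┃├────┼────┼────┼────┤       
                 ┃│  9 │  8 │ 12 │  7 │       
                 ┃└────┴────┴────┴────┘       


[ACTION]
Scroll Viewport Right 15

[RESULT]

              ┏━━━━━━━━━━━━━━━━━━━━━━━━━━━━━━━
━━━━━━━━━━━━━━━━━━━━━━┓or                     
ngPuzzle              ┃───────────────────────
──────────────────────┨  D9 a6 a6 a6 74 e8 7d 
────┬────┬────┐       ┃  16 0b d6 08 4c 34 34 
  ┏━━━━━━━━━━━━━━━━━━━━━━━━━━━━━━━━━━━┓ 46 b8 
──┃ SlidingPuzzle                     ┃ e4 e4 
  ┠───────────────────────────────────┨ b2 9f 
──┃┌────┬────┬────┬────┐              ┃ c4 c4 
 1┃│ 11 │  1 │  4 │  6 │              ┃ 26 e6 
━━┃├────┼────┼────┼────┤              ┃ 3b 4e 
  ┃│  2 │  5 │ 10 │  3 │              ┃ 92 56 
  ┃├────┼────┼────┼────┤              ┃ 1c 6d 
  ┃│ 15 │ 14 │    │ 13 │              ┃       
  ┃├────┼────┼────┼────┤              ┃━━━━━━━
  ┃│  9 │  8 │ 12 │  7 │              ┃       
  ┃└────┴────┴────┴────┘              ┃       


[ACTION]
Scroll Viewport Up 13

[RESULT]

                                              
                                              
                                              
                                              
                                              
              ┏━━━━━━━━━━━━━━━━━━━━━━━━━━━━━━━
━━━━━━━━━━━━━━━━━━━━━━┓or                     
ngPuzzle              ┃───────────────────────
──────────────────────┨  D9 a6 a6 a6 74 e8 7d 
────┬────┬────┐       ┃  16 0b d6 08 4c 34 34 
  ┏━━━━━━━━━━━━━━━━━━━━━━━━━━━━━━━━━━━┓ 46 b8 
──┃ SlidingPuzzle                     ┃ e4 e4 
  ┠───────────────────────────────────┨ b2 9f 
──┃┌────┬────┬────┬────┐              ┃ c4 c4 
 1┃│ 11 │  1 │  4 │  6 │              ┃ 26 e6 
━━┃├────┼────┼────┼────┤              ┃ 3b 4e 
  ┃│  2 │  5 │ 10 │  3 │              ┃ 92 56 
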